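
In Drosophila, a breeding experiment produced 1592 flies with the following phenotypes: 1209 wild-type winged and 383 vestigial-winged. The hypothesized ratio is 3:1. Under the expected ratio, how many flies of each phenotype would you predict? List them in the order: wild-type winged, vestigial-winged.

Total ratio parts = 4. Expected numbers out of 1592:
  wild-type winged: 1592 × 3/4 = 1194
  vestigial-winged: 1592 × 1/4 = 398

1194, 398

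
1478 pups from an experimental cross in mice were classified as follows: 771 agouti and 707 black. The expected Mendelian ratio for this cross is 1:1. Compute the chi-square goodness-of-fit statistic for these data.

The 1:1 ratio has 2 parts, so with N = 1478 the expected counts are:
  agouti: 1478 × 1/2 = 739
  black: 1478 × 1/2 = 739
χ² = Σ (O − E)² / E
  agouti: (771 − 739)² / 739 = 1.3857
  black: (707 − 739)² / 739 = 1.3857
χ² = 1.3857 + 1.3857 = 2.7714 ≈ 2.771

2.771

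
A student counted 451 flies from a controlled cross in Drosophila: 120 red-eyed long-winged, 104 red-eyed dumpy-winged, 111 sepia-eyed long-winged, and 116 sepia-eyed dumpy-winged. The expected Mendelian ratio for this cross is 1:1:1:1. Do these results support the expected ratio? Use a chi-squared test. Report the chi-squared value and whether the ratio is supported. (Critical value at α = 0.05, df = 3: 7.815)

Under the 1:1:1:1 hypothesis (Σ ratio = 4, N = 451):
  red-eyed long-winged: 451 × 1/4 = 112.75
  red-eyed dumpy-winged: 451 × 1/4 = 112.75
  sepia-eyed long-winged: 451 × 1/4 = 112.75
  sepia-eyed dumpy-winged: 451 × 1/4 = 112.75
χ² = Σ (O − E)² / E
  red-eyed long-winged: (120 − 112.75)² / 112.75 = 0.4662
  red-eyed dumpy-winged: (104 − 112.75)² / 112.75 = 0.6790
  sepia-eyed long-winged: (111 − 112.75)² / 112.75 = 0.0272
  sepia-eyed dumpy-winged: (116 − 112.75)² / 112.75 = 0.0937
χ² = 0.4662 + 0.6790 + 0.0272 + 0.0937 = 1.2661 ≈ 1.266
Degrees of freedom = 4 − 1 = 3; critical value at α = 0.05 is 7.815.
Since 1.266 < 7.815, we fail to reject the null hypothesis — the data are consistent with the 1:1:1:1 ratio.

1.266; consistent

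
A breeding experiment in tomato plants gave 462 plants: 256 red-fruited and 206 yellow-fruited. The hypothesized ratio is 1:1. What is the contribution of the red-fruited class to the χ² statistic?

2.706

Under the 1:1 hypothesis (Σ ratio = 2, N = 462):
  red-fruited: 462 × 1/2 = 231
  yellow-fruited: 462 × 1/2 = 231
Contribution of red-fruited: (256 − 231)² / 231 = 2.7056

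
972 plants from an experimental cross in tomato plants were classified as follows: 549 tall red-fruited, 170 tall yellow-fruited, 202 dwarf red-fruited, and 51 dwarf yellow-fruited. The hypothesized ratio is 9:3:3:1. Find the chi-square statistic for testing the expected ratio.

4.538

The 9:3:3:1 ratio has 16 parts, so with N = 972 the expected counts are:
  tall red-fruited: 972 × 9/16 = 546.75
  tall yellow-fruited: 972 × 3/16 = 182.25
  dwarf red-fruited: 972 × 3/16 = 182.25
  dwarf yellow-fruited: 972 × 1/16 = 60.75
χ² = Σ (O − E)² / E
  tall red-fruited: (549 − 546.75)² / 546.75 = 0.0093
  tall yellow-fruited: (170 − 182.25)² / 182.25 = 0.8234
  dwarf red-fruited: (202 − 182.25)² / 182.25 = 2.1403
  dwarf yellow-fruited: (51 − 60.75)² / 60.75 = 1.5648
χ² = 0.0093 + 0.8234 + 2.1403 + 1.5648 = 4.5378 ≈ 4.538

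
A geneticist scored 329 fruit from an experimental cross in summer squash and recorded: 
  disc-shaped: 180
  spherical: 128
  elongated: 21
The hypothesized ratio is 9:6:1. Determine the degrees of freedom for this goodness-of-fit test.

A goodness-of-fit test with 3 phenotype classes has df = 3 − 1 = 2.

2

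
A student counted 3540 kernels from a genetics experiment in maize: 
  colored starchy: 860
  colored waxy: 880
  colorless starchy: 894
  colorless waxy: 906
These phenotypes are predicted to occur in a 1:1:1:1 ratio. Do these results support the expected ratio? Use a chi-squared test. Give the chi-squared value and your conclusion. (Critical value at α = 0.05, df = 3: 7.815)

Expected counts for N = 3540 under a 1:1:1:1 ratio (total parts = 4):
  colored starchy: 3540 × 1/4 = 885
  colored waxy: 3540 × 1/4 = 885
  colorless starchy: 3540 × 1/4 = 885
  colorless waxy: 3540 × 1/4 = 885
χ² = Σ (O − E)² / E
  colored starchy: (860 − 885)² / 885 = 0.7062
  colored waxy: (880 − 885)² / 885 = 0.0282
  colorless starchy: (894 − 885)² / 885 = 0.0915
  colorless waxy: (906 − 885)² / 885 = 0.4983
χ² = 0.7062 + 0.0282 + 0.0915 + 0.4983 = 1.3242 ≈ 1.324
Degrees of freedom = 4 − 1 = 3; critical value at α = 0.05 is 7.815.
Since 1.324 < 7.815, we fail to reject the null hypothesis — the data are consistent with the 1:1:1:1 ratio.

1.324; consistent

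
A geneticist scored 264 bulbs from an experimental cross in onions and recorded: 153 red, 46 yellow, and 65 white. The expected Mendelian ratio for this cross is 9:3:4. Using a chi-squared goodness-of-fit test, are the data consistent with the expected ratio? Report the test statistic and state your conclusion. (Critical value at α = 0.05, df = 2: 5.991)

Total ratio parts = 16. Expected numbers out of 264:
  red: 264 × 9/16 = 148.5
  yellow: 264 × 3/16 = 49.5
  white: 264 × 4/16 = 66
χ² = Σ (O − E)² / E
  red: (153 − 148.5)² / 148.5 = 0.1364
  yellow: (46 − 49.5)² / 49.5 = 0.2475
  white: (65 − 66)² / 66 = 0.0152
χ² = 0.1364 + 0.2475 + 0.0152 = 0.3991 ≈ 0.399
Degrees of freedom = 3 − 1 = 2; critical value at α = 0.05 is 5.991.
Since 0.399 < 5.991, we fail to reject the null hypothesis — the data are consistent with the 9:3:4 ratio.

0.399; consistent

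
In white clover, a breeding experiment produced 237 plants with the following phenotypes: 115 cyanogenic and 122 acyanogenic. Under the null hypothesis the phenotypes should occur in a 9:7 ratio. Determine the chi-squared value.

Expected counts for N = 237 under a 9:7 ratio (total parts = 16):
  cyanogenic: 237 × 9/16 = 133.3125
  acyanogenic: 237 × 7/16 = 103.6875
χ² = Σ (O − E)² / E
  cyanogenic: (115 − 133.3125)² / 133.3125 = 2.5155
  acyanogenic: (122 − 103.6875)² / 103.6875 = 3.2342
χ² = 2.5155 + 3.2342 = 5.7497 ≈ 5.750

5.750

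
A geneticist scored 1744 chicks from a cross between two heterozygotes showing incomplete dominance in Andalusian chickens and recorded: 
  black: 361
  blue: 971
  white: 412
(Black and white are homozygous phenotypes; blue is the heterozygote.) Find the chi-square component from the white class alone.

With incomplete dominance, a heterozygote × heterozygote cross gives a 1:2:1 phenotypic ratio.
Total ratio parts = 4. Expected numbers out of 1744:
  black: 1744 × 1/4 = 436
  blue: 1744 × 2/4 = 872
  white: 1744 × 1/4 = 436
Contribution of white: (412 − 436)² / 436 = 1.3211

1.321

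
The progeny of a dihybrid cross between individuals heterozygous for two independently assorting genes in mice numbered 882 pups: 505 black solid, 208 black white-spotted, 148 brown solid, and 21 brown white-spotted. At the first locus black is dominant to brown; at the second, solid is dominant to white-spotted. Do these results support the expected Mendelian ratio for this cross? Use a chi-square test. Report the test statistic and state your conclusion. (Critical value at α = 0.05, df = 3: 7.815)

A dihybrid F₂ with independent assortment and complete dominance at both loci gives a 9:3:3:1 phenotypic ratio.
The 9:3:3:1 ratio has 16 parts, so with N = 882 the expected counts are:
  black solid: 882 × 9/16 = 496.125
  black white-spotted: 882 × 3/16 = 165.375
  brown solid: 882 × 3/16 = 165.375
  brown white-spotted: 882 × 1/16 = 55.125
χ² = Σ (O − E)² / E
  black solid: (505 − 496.125)² / 496.125 = 0.1588
  black white-spotted: (208 − 165.375)² / 165.375 = 10.9865
  brown solid: (148 − 165.375)² / 165.375 = 1.8255
  brown white-spotted: (21 − 55.125)² / 55.125 = 21.1250
χ² = 0.1588 + 10.9865 + 1.8255 + 21.1250 = 34.0958 ≈ 34.096
Degrees of freedom = 4 − 1 = 3; critical value at α = 0.05 is 7.815.
Since 34.096 > 7.815, we reject the null hypothesis — the data do not fit the 9:3:3:1 ratio.

34.096; not consistent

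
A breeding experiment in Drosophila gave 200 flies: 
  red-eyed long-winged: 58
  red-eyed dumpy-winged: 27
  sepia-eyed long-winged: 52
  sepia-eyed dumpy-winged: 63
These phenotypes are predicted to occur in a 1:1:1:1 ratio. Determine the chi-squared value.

15.320

Under the 1:1:1:1 hypothesis (Σ ratio = 4, N = 200):
  red-eyed long-winged: 200 × 1/4 = 50
  red-eyed dumpy-winged: 200 × 1/4 = 50
  sepia-eyed long-winged: 200 × 1/4 = 50
  sepia-eyed dumpy-winged: 200 × 1/4 = 50
χ² = Σ (O − E)² / E
  red-eyed long-winged: (58 − 50)² / 50 = 1.2800
  red-eyed dumpy-winged: (27 − 50)² / 50 = 10.5800
  sepia-eyed long-winged: (52 − 50)² / 50 = 0.0800
  sepia-eyed dumpy-winged: (63 − 50)² / 50 = 3.3800
χ² = 1.2800 + 10.5800 + 0.0800 + 3.3800 = 15.320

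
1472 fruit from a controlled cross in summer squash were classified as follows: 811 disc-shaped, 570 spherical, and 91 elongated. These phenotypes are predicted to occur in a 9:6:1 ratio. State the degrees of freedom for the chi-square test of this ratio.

2

A goodness-of-fit test with 3 phenotype classes has df = 3 − 1 = 2.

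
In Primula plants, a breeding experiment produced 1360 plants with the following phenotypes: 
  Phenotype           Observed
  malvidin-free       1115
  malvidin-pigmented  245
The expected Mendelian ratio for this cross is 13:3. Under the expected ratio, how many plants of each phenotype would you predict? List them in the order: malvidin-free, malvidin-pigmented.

1105, 255

Total ratio parts = 16. Expected numbers out of 1360:
  malvidin-free: 1360 × 13/16 = 1105
  malvidin-pigmented: 1360 × 3/16 = 255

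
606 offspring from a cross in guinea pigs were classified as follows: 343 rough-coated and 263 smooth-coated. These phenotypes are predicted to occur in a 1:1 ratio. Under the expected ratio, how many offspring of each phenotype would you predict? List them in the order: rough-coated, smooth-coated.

Total ratio parts = 2. Expected numbers out of 606:
  rough-coated: 606 × 1/2 = 303
  smooth-coated: 606 × 1/2 = 303

303, 303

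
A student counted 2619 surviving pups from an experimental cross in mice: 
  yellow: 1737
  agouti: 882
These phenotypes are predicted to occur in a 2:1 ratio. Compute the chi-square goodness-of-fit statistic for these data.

0.139

Expected counts for N = 2619 under a 2:1 ratio (total parts = 3):
  yellow: 2619 × 2/3 = 1746
  agouti: 2619 × 1/3 = 873
χ² = Σ (O − E)² / E
  yellow: (1737 − 1746)² / 1746 = 0.0464
  agouti: (882 − 873)² / 873 = 0.0928
χ² = 0.0464 + 0.0928 = 0.1392 ≈ 0.139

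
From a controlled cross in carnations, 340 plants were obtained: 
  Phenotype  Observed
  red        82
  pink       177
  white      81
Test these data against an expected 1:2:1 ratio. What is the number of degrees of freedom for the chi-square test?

2

A goodness-of-fit test with 3 phenotype classes has df = 3 − 1 = 2.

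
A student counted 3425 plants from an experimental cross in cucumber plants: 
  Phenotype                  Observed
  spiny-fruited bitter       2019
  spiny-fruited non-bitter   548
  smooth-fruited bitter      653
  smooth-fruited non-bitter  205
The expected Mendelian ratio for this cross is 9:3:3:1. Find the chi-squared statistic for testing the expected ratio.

Expected counts for N = 3425 under a 9:3:3:1 ratio (total parts = 16):
  spiny-fruited bitter: 3425 × 9/16 = 1926.5625
  spiny-fruited non-bitter: 3425 × 3/16 = 642.1875
  smooth-fruited bitter: 3425 × 3/16 = 642.1875
  smooth-fruited non-bitter: 3425 × 1/16 = 214.0625
χ² = Σ (O − E)² / E
  spiny-fruited bitter: (2019 − 1926.5625)² / 1926.5625 = 4.4352
  spiny-fruited non-bitter: (548 − 642.1875)² / 642.1875 = 13.8142
  smooth-fruited bitter: (653 − 642.1875)² / 642.1875 = 0.1820
  smooth-fruited non-bitter: (205 − 214.0625)² / 214.0625 = 0.3837
χ² = 4.4352 + 13.8142 + 0.1820 + 0.3837 = 18.8151 ≈ 18.815

18.815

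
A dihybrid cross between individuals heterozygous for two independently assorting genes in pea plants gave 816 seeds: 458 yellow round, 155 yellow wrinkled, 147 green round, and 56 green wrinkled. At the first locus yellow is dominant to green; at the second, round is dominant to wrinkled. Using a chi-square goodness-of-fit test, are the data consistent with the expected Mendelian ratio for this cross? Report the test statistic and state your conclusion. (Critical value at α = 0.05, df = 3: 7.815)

A dihybrid F₂ with independent assortment and complete dominance at both loci gives a 9:3:3:1 phenotypic ratio.
Total ratio parts = 16. Expected numbers out of 816:
  yellow round: 816 × 9/16 = 459
  yellow wrinkled: 816 × 3/16 = 153
  green round: 816 × 3/16 = 153
  green wrinkled: 816 × 1/16 = 51
χ² = Σ (O − E)² / E
  yellow round: (458 − 459)² / 459 = 0.0022
  yellow wrinkled: (155 − 153)² / 153 = 0.0261
  green round: (147 − 153)² / 153 = 0.2353
  green wrinkled: (56 − 51)² / 51 = 0.4902
χ² = 0.0022 + 0.0261 + 0.2353 + 0.4902 = 0.7538 ≈ 0.754
Degrees of freedom = 4 − 1 = 3; critical value at α = 0.05 is 7.815.
Since 0.754 < 7.815, we fail to reject the null hypothesis — the data are consistent with the 9:3:3:1 ratio.

0.754; consistent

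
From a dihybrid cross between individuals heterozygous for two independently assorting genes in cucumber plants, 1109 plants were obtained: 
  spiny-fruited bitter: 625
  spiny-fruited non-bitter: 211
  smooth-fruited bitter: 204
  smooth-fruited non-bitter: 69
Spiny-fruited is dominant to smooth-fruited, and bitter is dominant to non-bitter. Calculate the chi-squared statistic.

A dihybrid F₂ with independent assortment and complete dominance at both loci gives a 9:3:3:1 phenotypic ratio.
Total ratio parts = 16. Expected numbers out of 1109:
  spiny-fruited bitter: 1109 × 9/16 = 623.8125
  spiny-fruited non-bitter: 1109 × 3/16 = 207.9375
  smooth-fruited bitter: 1109 × 3/16 = 207.9375
  smooth-fruited non-bitter: 1109 × 1/16 = 69.3125
χ² = Σ (O − E)² / E
  spiny-fruited bitter: (625 − 623.8125)² / 623.8125 = 0.0023
  spiny-fruited non-bitter: (211 − 207.9375)² / 207.9375 = 0.0451
  smooth-fruited bitter: (204 − 207.9375)² / 207.9375 = 0.0746
  smooth-fruited non-bitter: (69 − 69.3125)² / 69.3125 = 0.0014
χ² = 0.0023 + 0.0451 + 0.0746 + 0.0014 = 0.1234 ≈ 0.123

0.123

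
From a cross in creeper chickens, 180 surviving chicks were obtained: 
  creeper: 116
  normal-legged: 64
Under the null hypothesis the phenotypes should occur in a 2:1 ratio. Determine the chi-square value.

0.400

Under the 2:1 hypothesis (Σ ratio = 3, N = 180):
  creeper: 180 × 2/3 = 120
  normal-legged: 180 × 1/3 = 60
χ² = Σ (O − E)² / E
  creeper: (116 − 120)² / 120 = 0.1333
  normal-legged: (64 − 60)² / 60 = 0.2667
χ² = 0.1333 + 0.2667 = 0.400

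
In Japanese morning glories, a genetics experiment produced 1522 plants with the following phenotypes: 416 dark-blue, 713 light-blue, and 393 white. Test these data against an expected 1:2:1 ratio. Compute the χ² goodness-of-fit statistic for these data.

Total ratio parts = 4. Expected numbers out of 1522:
  dark-blue: 1522 × 1/4 = 380.5
  light-blue: 1522 × 2/4 = 761
  white: 1522 × 1/4 = 380.5
χ² = Σ (O − E)² / E
  dark-blue: (416 − 380.5)² / 380.5 = 3.3121
  light-blue: (713 − 761)² / 761 = 3.0276
  white: (393 − 380.5)² / 380.5 = 0.4106
χ² = 3.3121 + 3.0276 + 0.4106 = 6.7503 ≈ 6.750

6.750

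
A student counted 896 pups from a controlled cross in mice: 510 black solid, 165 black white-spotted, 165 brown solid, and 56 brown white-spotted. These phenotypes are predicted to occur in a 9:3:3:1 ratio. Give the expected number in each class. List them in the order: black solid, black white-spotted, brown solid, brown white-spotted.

Under the 9:3:3:1 hypothesis (Σ ratio = 16, N = 896):
  black solid: 896 × 9/16 = 504
  black white-spotted: 896 × 3/16 = 168
  brown solid: 896 × 3/16 = 168
  brown white-spotted: 896 × 1/16 = 56

504, 168, 168, 56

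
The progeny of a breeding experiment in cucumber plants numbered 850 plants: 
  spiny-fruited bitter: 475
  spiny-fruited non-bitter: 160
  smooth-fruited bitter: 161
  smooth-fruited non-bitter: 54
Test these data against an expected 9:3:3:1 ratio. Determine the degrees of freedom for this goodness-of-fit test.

3

A goodness-of-fit test with 4 phenotype classes has df = 4 − 1 = 3.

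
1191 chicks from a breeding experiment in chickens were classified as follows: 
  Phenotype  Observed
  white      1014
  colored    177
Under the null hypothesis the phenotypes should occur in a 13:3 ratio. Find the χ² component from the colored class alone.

Expected counts for N = 1191 under a 13:3 ratio (total parts = 16):
  white: 1191 × 13/16 = 967.6875
  colored: 1191 × 3/16 = 223.3125
Contribution of colored: (177 − 223.3125)² / 223.3125 = 9.6047

9.605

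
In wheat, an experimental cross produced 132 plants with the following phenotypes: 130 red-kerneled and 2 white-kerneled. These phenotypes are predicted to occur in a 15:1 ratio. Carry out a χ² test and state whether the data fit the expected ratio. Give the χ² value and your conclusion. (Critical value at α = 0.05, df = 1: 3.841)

5.051; not consistent

Under the 15:1 hypothesis (Σ ratio = 16, N = 132):
  red-kerneled: 132 × 15/16 = 123.75
  white-kerneled: 132 × 1/16 = 8.25
χ² = Σ (O − E)² / E
  red-kerneled: (130 − 123.75)² / 123.75 = 0.3157
  white-kerneled: (2 − 8.25)² / 8.25 = 4.7348
χ² = 0.3157 + 4.7348 = 5.0505 ≈ 5.051
Degrees of freedom = 2 − 1 = 1; critical value at α = 0.05 is 3.841.
Since 5.051 > 3.841, we reject the null hypothesis — the data do not fit the 15:1 ratio.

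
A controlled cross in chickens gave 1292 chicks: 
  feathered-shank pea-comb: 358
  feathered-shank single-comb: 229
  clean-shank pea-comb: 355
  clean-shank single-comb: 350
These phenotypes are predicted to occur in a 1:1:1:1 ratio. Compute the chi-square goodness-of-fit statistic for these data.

36.576

Under the 1:1:1:1 hypothesis (Σ ratio = 4, N = 1292):
  feathered-shank pea-comb: 1292 × 1/4 = 323
  feathered-shank single-comb: 1292 × 1/4 = 323
  clean-shank pea-comb: 1292 × 1/4 = 323
  clean-shank single-comb: 1292 × 1/4 = 323
χ² = Σ (O − E)² / E
  feathered-shank pea-comb: (358 − 323)² / 323 = 3.7926
  feathered-shank single-comb: (229 − 323)² / 323 = 27.3560
  clean-shank pea-comb: (355 − 323)² / 323 = 3.1703
  clean-shank single-comb: (350 − 323)² / 323 = 2.2570
χ² = 3.7926 + 27.3560 + 3.1703 + 2.2570 = 36.5759 ≈ 36.576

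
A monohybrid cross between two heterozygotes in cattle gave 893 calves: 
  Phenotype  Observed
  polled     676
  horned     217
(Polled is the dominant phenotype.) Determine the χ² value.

For a monohybrid cross between heterozygotes with complete dominance, the expected phenotypic ratio is 3:1.
Under the 3:1 hypothesis (Σ ratio = 4, N = 893):
  polled: 893 × 3/4 = 669.75
  horned: 893 × 1/4 = 223.25
χ² = Σ (O − E)² / E
  polled: (676 − 669.75)² / 669.75 = 0.0583
  horned: (217 − 223.25)² / 223.25 = 0.1750
χ² = 0.0583 + 0.1750 = 0.2333 ≈ 0.233

0.233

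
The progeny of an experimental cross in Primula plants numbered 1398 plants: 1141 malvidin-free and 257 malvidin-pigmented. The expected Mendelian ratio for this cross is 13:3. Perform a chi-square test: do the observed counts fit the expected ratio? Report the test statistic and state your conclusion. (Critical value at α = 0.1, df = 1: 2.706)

The 13:3 ratio has 16 parts, so with N = 1398 the expected counts are:
  malvidin-free: 1398 × 13/16 = 1135.875
  malvidin-pigmented: 1398 × 3/16 = 262.125
χ² = Σ (O − E)² / E
  malvidin-free: (1141 − 1135.875)² / 1135.875 = 0.0231
  malvidin-pigmented: (257 − 262.125)² / 262.125 = 0.1002
χ² = 0.0231 + 0.1002 = 0.1233 ≈ 0.123
Degrees of freedom = 2 − 1 = 1; critical value at α = 0.1 is 2.706.
Since 0.123 < 2.706, we fail to reject the null hypothesis — the data are consistent with the 13:3 ratio.

0.123; consistent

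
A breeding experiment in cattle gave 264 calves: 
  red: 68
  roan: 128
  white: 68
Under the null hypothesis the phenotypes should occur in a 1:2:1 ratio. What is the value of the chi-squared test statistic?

0.242

The 1:2:1 ratio has 4 parts, so with N = 264 the expected counts are:
  red: 264 × 1/4 = 66
  roan: 264 × 2/4 = 132
  white: 264 × 1/4 = 66
χ² = Σ (O − E)² / E
  red: (68 − 66)² / 66 = 0.0606
  roan: (128 − 132)² / 132 = 0.1212
  white: (68 − 66)² / 66 = 0.0606
χ² = 0.0606 + 0.1212 + 0.0606 = 0.2424 ≈ 0.242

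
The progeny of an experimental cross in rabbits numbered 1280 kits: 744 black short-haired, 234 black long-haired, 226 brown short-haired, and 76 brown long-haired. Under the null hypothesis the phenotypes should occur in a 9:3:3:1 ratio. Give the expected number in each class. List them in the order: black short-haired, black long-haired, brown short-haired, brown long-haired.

720, 240, 240, 80

The 9:3:3:1 ratio has 16 parts, so with N = 1280 the expected counts are:
  black short-haired: 1280 × 9/16 = 720
  black long-haired: 1280 × 3/16 = 240
  brown short-haired: 1280 × 3/16 = 240
  brown long-haired: 1280 × 1/16 = 80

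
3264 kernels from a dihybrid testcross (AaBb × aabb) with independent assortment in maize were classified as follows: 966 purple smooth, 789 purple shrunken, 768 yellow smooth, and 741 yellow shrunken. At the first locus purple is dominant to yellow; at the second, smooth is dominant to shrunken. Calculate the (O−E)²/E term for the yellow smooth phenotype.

2.824

A dihybrid testcross with independent assortment gives a 1:1:1:1 ratio.
Total ratio parts = 4. Expected numbers out of 3264:
  purple smooth: 3264 × 1/4 = 816
  purple shrunken: 3264 × 1/4 = 816
  yellow smooth: 3264 × 1/4 = 816
  yellow shrunken: 3264 × 1/4 = 816
Contribution of yellow smooth: (768 − 816)² / 816 = 2.8235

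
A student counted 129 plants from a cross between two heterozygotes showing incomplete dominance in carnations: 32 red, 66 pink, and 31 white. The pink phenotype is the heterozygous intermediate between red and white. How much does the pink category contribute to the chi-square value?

0.035

With incomplete dominance, a heterozygote × heterozygote cross gives a 1:2:1 phenotypic ratio.
The 1:2:1 ratio has 4 parts, so with N = 129 the expected counts are:
  red: 129 × 1/4 = 32.25
  pink: 129 × 2/4 = 64.5
  white: 129 × 1/4 = 32.25
Contribution of pink: (66 − 64.5)² / 64.5 = 0.0349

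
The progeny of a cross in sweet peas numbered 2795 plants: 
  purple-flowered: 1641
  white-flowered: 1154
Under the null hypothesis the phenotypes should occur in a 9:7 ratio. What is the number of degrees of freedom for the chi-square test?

1

A goodness-of-fit test with 2 phenotype classes has df = 2 − 1 = 1.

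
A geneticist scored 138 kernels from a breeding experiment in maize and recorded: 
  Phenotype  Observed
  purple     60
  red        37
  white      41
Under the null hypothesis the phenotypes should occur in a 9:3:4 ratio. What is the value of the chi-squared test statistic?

10.010

Total ratio parts = 16. Expected numbers out of 138:
  purple: 138 × 9/16 = 77.625
  red: 138 × 3/16 = 25.875
  white: 138 × 4/16 = 34.5
χ² = Σ (O − E)² / E
  purple: (60 − 77.625)² / 77.625 = 4.0018
  red: (37 − 25.875)² / 25.875 = 4.7832
  white: (41 − 34.5)² / 34.5 = 1.2246
χ² = 4.0018 + 4.7832 + 1.2246 = 10.0096 ≈ 10.010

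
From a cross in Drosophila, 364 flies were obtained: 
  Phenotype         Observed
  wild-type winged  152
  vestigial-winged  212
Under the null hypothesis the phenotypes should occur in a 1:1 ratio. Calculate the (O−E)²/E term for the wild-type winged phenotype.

4.945

Expected counts for N = 364 under a 1:1 ratio (total parts = 2):
  wild-type winged: 364 × 1/2 = 182
  vestigial-winged: 364 × 1/2 = 182
Contribution of wild-type winged: (152 − 182)² / 182 = 4.9451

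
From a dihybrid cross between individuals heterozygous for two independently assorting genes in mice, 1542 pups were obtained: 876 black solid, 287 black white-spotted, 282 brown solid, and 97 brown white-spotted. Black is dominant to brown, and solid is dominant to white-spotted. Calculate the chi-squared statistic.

A dihybrid F₂ with independent assortment and complete dominance at both loci gives a 9:3:3:1 phenotypic ratio.
Expected counts for N = 1542 under a 9:3:3:1 ratio (total parts = 16):
  black solid: 1542 × 9/16 = 867.375
  black white-spotted: 1542 × 3/16 = 289.125
  brown solid: 1542 × 3/16 = 289.125
  brown white-spotted: 1542 × 1/16 = 96.375
χ² = Σ (O − E)² / E
  black solid: (876 − 867.375)² / 867.375 = 0.0858
  black white-spotted: (287 − 289.125)² / 289.125 = 0.0156
  brown solid: (282 − 289.125)² / 289.125 = 0.1756
  brown white-spotted: (97 − 96.375)² / 96.375 = 0.0041
χ² = 0.0858 + 0.0156 + 0.1756 + 0.0041 = 0.2811 ≈ 0.281

0.281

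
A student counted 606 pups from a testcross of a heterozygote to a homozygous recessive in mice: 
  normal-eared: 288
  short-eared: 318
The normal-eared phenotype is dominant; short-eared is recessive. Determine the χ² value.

1.485

A testcross of a heterozygote (Aa × aa) gives a 1:1 phenotypic ratio.
The 1:1 ratio has 2 parts, so with N = 606 the expected counts are:
  normal-eared: 606 × 1/2 = 303
  short-eared: 606 × 1/2 = 303
χ² = Σ (O − E)² / E
  normal-eared: (288 − 303)² / 303 = 0.7426
  short-eared: (318 − 303)² / 303 = 0.7426
χ² = 0.7426 + 0.7426 = 1.4852 ≈ 1.485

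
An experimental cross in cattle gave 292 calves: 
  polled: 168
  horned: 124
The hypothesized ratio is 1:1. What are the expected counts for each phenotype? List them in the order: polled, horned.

Expected counts for N = 292 under a 1:1 ratio (total parts = 2):
  polled: 292 × 1/2 = 146
  horned: 292 × 1/2 = 146

146, 146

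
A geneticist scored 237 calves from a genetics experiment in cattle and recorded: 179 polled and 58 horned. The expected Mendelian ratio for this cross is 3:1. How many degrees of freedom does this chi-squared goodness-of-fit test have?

1

A goodness-of-fit test with 2 phenotype classes has df = 2 − 1 = 1.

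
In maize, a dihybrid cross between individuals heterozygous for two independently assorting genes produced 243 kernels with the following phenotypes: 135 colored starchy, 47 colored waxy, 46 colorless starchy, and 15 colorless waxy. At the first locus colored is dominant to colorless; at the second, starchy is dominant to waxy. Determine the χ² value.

A dihybrid F₂ with independent assortment and complete dominance at both loci gives a 9:3:3:1 phenotypic ratio.
Total ratio parts = 16. Expected numbers out of 243:
  colored starchy: 243 × 9/16 = 136.6875
  colored waxy: 243 × 3/16 = 45.5625
  colorless starchy: 243 × 3/16 = 45.5625
  colorless waxy: 243 × 1/16 = 15.1875
χ² = Σ (O − E)² / E
  colored starchy: (135 − 136.6875)² / 136.6875 = 0.0208
  colored waxy: (47 − 45.5625)² / 45.5625 = 0.0454
  colorless starchy: (46 − 45.5625)² / 45.5625 = 0.0042
  colorless waxy: (15 − 15.1875)² / 15.1875 = 0.0023
χ² = 0.0208 + 0.0454 + 0.0042 + 0.0023 = 0.0727 ≈ 0.073

0.073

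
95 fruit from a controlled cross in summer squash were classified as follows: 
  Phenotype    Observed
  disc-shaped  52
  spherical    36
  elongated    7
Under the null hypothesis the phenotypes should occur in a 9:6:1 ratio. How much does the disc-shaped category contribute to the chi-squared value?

0.039

Expected counts for N = 95 under a 9:6:1 ratio (total parts = 16):
  disc-shaped: 95 × 9/16 = 53.4375
  spherical: 95 × 6/16 = 35.625
  elongated: 95 × 1/16 = 5.9375
Contribution of disc-shaped: (52 − 53.4375)² / 53.4375 = 0.0387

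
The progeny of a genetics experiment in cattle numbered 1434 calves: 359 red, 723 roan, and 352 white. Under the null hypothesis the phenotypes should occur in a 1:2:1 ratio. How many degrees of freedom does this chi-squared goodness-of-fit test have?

A goodness-of-fit test with 3 phenotype classes has df = 3 − 1 = 2.

2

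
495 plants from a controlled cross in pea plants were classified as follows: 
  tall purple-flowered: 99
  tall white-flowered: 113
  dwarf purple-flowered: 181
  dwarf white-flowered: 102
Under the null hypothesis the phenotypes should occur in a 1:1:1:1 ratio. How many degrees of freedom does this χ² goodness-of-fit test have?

A goodness-of-fit test with 4 phenotype classes has df = 4 − 1 = 3.

3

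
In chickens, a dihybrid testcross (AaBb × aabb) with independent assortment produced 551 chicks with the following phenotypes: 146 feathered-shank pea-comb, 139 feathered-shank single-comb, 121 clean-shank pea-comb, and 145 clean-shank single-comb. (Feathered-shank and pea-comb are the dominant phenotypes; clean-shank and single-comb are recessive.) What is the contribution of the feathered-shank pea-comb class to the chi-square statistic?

0.494

A dihybrid testcross with independent assortment gives a 1:1:1:1 ratio.
Total ratio parts = 4. Expected numbers out of 551:
  feathered-shank pea-comb: 551 × 1/4 = 137.75
  feathered-shank single-comb: 551 × 1/4 = 137.75
  clean-shank pea-comb: 551 × 1/4 = 137.75
  clean-shank single-comb: 551 × 1/4 = 137.75
Contribution of feathered-shank pea-comb: (146 − 137.75)² / 137.75 = 0.4941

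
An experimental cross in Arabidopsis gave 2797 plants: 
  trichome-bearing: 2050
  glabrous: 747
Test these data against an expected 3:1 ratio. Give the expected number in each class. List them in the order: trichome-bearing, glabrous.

2097.75, 699.25

The 3:1 ratio has 4 parts, so with N = 2797 the expected counts are:
  trichome-bearing: 2797 × 3/4 = 2097.75
  glabrous: 2797 × 1/4 = 699.25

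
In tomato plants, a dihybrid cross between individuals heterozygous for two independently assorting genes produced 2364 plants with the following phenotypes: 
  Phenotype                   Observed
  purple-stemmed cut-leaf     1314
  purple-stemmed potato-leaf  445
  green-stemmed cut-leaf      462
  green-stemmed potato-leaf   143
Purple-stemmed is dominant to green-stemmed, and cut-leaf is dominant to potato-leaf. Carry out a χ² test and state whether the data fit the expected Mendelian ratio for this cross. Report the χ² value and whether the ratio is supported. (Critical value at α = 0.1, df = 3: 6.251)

A dihybrid F₂ with independent assortment and complete dominance at both loci gives a 9:3:3:1 phenotypic ratio.
Under the 9:3:3:1 hypothesis (Σ ratio = 16, N = 2364):
  purple-stemmed cut-leaf: 2364 × 9/16 = 1329.75
  purple-stemmed potato-leaf: 2364 × 3/16 = 443.25
  green-stemmed cut-leaf: 2364 × 3/16 = 443.25
  green-stemmed potato-leaf: 2364 × 1/16 = 147.75
χ² = Σ (O − E)² / E
  purple-stemmed cut-leaf: (1314 − 1329.75)² / 1329.75 = 0.1865
  purple-stemmed potato-leaf: (445 − 443.25)² / 443.25 = 0.0069
  green-stemmed cut-leaf: (462 − 443.25)² / 443.25 = 0.7931
  green-stemmed potato-leaf: (143 − 147.75)² / 147.75 = 0.1527
χ² = 0.1865 + 0.0069 + 0.7931 + 0.1527 = 1.1392 ≈ 1.139
Degrees of freedom = 4 − 1 = 3; critical value at α = 0.1 is 6.251.
Since 1.139 < 6.251, we fail to reject the null hypothesis — the data are consistent with the 9:3:3:1 ratio.

1.139; consistent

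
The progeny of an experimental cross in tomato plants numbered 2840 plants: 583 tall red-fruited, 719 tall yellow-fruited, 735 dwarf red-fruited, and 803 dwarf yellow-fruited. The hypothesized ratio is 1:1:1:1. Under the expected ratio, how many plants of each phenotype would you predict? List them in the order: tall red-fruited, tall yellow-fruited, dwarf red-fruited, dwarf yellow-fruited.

Total ratio parts = 4. Expected numbers out of 2840:
  tall red-fruited: 2840 × 1/4 = 710
  tall yellow-fruited: 2840 × 1/4 = 710
  dwarf red-fruited: 2840 × 1/4 = 710
  dwarf yellow-fruited: 2840 × 1/4 = 710

710, 710, 710, 710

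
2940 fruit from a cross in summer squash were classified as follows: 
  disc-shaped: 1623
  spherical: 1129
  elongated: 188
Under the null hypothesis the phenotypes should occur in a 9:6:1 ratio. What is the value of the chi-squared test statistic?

The 9:6:1 ratio has 16 parts, so with N = 2940 the expected counts are:
  disc-shaped: 2940 × 9/16 = 1653.75
  spherical: 2940 × 6/16 = 1102.5
  elongated: 2940 × 1/16 = 183.75
χ² = Σ (O − E)² / E
  disc-shaped: (1623 − 1653.75)² / 1653.75 = 0.5718
  spherical: (1129 − 1102.5)² / 1102.5 = 0.6370
  elongated: (188 − 183.75)² / 183.75 = 0.0983
χ² = 0.5718 + 0.6370 + 0.0983 = 1.3071 ≈ 1.307

1.307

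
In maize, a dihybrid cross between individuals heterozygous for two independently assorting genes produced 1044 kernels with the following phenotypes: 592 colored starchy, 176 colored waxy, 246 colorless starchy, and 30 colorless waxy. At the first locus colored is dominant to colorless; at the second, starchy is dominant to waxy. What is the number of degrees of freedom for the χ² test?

A dihybrid F₂ with independent assortment and complete dominance at both loci gives a 9:3:3:1 phenotypic ratio.
A goodness-of-fit test with 4 phenotype classes has df = 4 − 1 = 3.

3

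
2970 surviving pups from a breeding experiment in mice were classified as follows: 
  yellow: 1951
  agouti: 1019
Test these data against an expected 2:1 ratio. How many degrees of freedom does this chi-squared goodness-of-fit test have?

1

A goodness-of-fit test with 2 phenotype classes has df = 2 − 1 = 1.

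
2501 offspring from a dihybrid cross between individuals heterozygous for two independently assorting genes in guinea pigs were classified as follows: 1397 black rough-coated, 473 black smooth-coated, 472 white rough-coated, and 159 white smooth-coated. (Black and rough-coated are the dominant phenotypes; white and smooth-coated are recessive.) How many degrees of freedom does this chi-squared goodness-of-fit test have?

A dihybrid F₂ with independent assortment and complete dominance at both loci gives a 9:3:3:1 phenotypic ratio.
A goodness-of-fit test with 4 phenotype classes has df = 4 − 1 = 3.

3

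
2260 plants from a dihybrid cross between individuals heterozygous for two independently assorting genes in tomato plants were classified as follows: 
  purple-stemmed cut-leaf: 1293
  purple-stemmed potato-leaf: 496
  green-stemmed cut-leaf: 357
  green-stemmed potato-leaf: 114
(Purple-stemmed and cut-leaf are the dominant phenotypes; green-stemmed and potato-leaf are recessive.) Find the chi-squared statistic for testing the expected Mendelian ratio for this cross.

A dihybrid F₂ with independent assortment and complete dominance at both loci gives a 9:3:3:1 phenotypic ratio.
Under the 9:3:3:1 hypothesis (Σ ratio = 16, N = 2260):
  purple-stemmed cut-leaf: 2260 × 9/16 = 1271.25
  purple-stemmed potato-leaf: 2260 × 3/16 = 423.75
  green-stemmed cut-leaf: 2260 × 3/16 = 423.75
  green-stemmed potato-leaf: 2260 × 1/16 = 141.25
χ² = Σ (O − E)² / E
  purple-stemmed cut-leaf: (1293 − 1271.25)² / 1271.25 = 0.3721
  purple-stemmed potato-leaf: (496 − 423.75)² / 423.75 = 12.3187
  green-stemmed cut-leaf: (357 − 423.75)² / 423.75 = 10.5146
  green-stemmed potato-leaf: (114 − 141.25)² / 141.25 = 5.2571
χ² = 0.3721 + 12.3187 + 10.5146 + 5.2571 = 28.4625 ≈ 28.463

28.463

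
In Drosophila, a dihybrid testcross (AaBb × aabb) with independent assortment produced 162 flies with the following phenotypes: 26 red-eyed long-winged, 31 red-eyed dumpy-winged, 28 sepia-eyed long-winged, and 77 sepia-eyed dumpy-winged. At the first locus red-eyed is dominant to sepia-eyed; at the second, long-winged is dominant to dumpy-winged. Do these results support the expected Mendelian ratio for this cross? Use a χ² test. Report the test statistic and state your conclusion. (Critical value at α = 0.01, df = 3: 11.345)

A dihybrid testcross with independent assortment gives a 1:1:1:1 ratio.
Under the 1:1:1:1 hypothesis (Σ ratio = 4, N = 162):
  red-eyed long-winged: 162 × 1/4 = 40.5
  red-eyed dumpy-winged: 162 × 1/4 = 40.5
  sepia-eyed long-winged: 162 × 1/4 = 40.5
  sepia-eyed dumpy-winged: 162 × 1/4 = 40.5
χ² = Σ (O − E)² / E
  red-eyed long-winged: (26 − 40.5)² / 40.5 = 5.1914
  red-eyed dumpy-winged: (31 − 40.5)² / 40.5 = 2.2284
  sepia-eyed long-winged: (28 − 40.5)² / 40.5 = 3.8580
  sepia-eyed dumpy-winged: (77 − 40.5)² / 40.5 = 32.8951
χ² = 5.1914 + 2.2284 + 3.8580 + 32.8951 = 44.1729 ≈ 44.173
Degrees of freedom = 4 − 1 = 3; critical value at α = 0.01 is 11.345.
Since 44.173 > 11.345, we reject the null hypothesis — the data do not fit the 1:1:1:1 ratio.

44.173; not consistent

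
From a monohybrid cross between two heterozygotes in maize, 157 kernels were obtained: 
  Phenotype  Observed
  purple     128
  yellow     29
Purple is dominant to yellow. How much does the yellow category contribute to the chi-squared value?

For a monohybrid cross between heterozygotes with complete dominance, the expected phenotypic ratio is 3:1.
Expected counts for N = 157 under a 3:1 ratio (total parts = 4):
  purple: 157 × 3/4 = 117.75
  yellow: 157 × 1/4 = 39.25
Contribution of yellow: (29 − 39.25)² / 39.25 = 2.6768

2.677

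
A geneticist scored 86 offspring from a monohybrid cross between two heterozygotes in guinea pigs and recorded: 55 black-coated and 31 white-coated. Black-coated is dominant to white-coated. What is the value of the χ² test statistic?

For a monohybrid cross between heterozygotes with complete dominance, the expected phenotypic ratio is 3:1.
The 3:1 ratio has 4 parts, so with N = 86 the expected counts are:
  black-coated: 86 × 3/4 = 64.5
  white-coated: 86 × 1/4 = 21.5
χ² = Σ (O − E)² / E
  black-coated: (55 − 64.5)² / 64.5 = 1.3992
  white-coated: (31 − 21.5)² / 21.5 = 4.1977
χ² = 1.3992 + 4.1977 = 5.5969 ≈ 5.597

5.597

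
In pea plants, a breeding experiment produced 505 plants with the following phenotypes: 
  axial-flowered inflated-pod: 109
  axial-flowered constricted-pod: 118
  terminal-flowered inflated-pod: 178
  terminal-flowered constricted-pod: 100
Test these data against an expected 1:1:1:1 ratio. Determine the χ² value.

29.566

The 1:1:1:1 ratio has 4 parts, so with N = 505 the expected counts are:
  axial-flowered inflated-pod: 505 × 1/4 = 126.25
  axial-flowered constricted-pod: 505 × 1/4 = 126.25
  terminal-flowered inflated-pod: 505 × 1/4 = 126.25
  terminal-flowered constricted-pod: 505 × 1/4 = 126.25
χ² = Σ (O − E)² / E
  axial-flowered inflated-pod: (109 − 126.25)² / 126.25 = 2.3569
  axial-flowered constricted-pod: (118 − 126.25)² / 126.25 = 0.5391
  terminal-flowered inflated-pod: (178 − 126.25)² / 126.25 = 21.2124
  terminal-flowered constricted-pod: (100 − 126.25)² / 126.25 = 5.4579
χ² = 2.3569 + 0.5391 + 21.2124 + 5.4579 = 29.5663 ≈ 29.566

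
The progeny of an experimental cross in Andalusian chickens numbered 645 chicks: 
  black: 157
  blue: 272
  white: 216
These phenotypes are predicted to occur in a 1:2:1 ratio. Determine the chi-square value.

26.609

Expected counts for N = 645 under a 1:2:1 ratio (total parts = 4):
  black: 645 × 1/4 = 161.25
  blue: 645 × 2/4 = 322.5
  white: 645 × 1/4 = 161.25
χ² = Σ (O − E)² / E
  black: (157 − 161.25)² / 161.25 = 0.1120
  blue: (272 − 322.5)² / 322.5 = 7.9078
  white: (216 − 161.25)² / 161.25 = 18.5895
χ² = 0.1120 + 7.9078 + 18.5895 = 26.6093 ≈ 26.609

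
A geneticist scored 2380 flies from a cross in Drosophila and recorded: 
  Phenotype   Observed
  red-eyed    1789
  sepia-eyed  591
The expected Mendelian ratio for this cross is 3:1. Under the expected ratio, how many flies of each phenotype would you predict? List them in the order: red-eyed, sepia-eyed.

Total ratio parts = 4. Expected numbers out of 2380:
  red-eyed: 2380 × 3/4 = 1785
  sepia-eyed: 2380 × 1/4 = 595

1785, 595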